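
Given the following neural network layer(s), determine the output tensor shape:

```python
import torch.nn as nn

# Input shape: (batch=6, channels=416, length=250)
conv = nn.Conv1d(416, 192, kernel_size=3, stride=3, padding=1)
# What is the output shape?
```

Input: (6, 416, 250) -> Output: (6, 192, 84)

Answer: (6, 192, 84)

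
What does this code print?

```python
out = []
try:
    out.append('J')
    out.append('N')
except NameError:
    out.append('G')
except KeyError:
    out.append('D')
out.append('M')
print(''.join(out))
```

Execution trace: 'J' (try body) → 'N' (try body, no exception) → 'M' (after the try/except). Output: JNM

Answer: JNM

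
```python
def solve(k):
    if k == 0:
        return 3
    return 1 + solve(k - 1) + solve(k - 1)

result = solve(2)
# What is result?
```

solve(k) = 1 + 2·solve(k-1), solve(0)=3. Closed form: (3+1)·2^2 - 1 = 15.

Answer: 15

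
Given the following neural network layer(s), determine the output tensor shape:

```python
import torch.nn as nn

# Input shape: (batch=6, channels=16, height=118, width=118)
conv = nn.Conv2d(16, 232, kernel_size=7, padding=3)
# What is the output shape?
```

Input: (6, 16, 118, 118) -> Output: (6, 232, 118, 118)

Answer: (6, 232, 118, 118)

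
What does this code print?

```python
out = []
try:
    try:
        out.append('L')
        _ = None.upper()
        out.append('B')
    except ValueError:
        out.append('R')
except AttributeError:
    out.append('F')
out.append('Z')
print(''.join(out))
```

Execution trace: 'L' (try body) → 'F' (outer except AttributeError) → 'Z' (after the try/except). Output: LFZ

Answer: LFZ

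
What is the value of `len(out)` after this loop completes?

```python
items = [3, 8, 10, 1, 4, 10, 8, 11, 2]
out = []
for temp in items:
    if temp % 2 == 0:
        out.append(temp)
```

Count even numbers in [3, 8, 10, 1, 4, 10, 8, 11, 2]
`out` takes the values: [] → [8] → [8, 10] → [8, 10, 4] → [8, 10, 4, 10] → [8, 10, 4, 10, 8] → [8, 10, 4, 10, 8, 2]
So `len(out)` = 6

Answer: 6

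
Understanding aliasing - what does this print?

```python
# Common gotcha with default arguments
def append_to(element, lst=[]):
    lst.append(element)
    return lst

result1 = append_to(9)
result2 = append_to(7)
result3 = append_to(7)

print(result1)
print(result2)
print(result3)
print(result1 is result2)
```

Key concept: mutable default argument gotcha.
Step by step:
`result1 = append_to(9)` → result1 = [9]
`result2 = append_to(7)` → result1 = [9, 7] (same object as result2); result2 = [9, 7] (same object as result1)
`result3 = append_to(7)` → result1 = [9, 7, 7] (same object as result2, result3); result2 = [9, 7, 7] (same object as result1, result3); result3 = [9, 7, 7] (same object as result1, result2)
`print(result1)` → prints [9, 7, 7]
`print(result2)` → prints [9, 7, 7]
`print(result3)` → prints [9, 7, 7]
`print(result1 is result2)` → prints True

Answer:
[9, 7, 7]
[9, 7, 7]
[9, 7, 7]
True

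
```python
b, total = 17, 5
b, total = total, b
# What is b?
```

Trace:
`b, total = 17, 5` → b = 17; total = 5
`b, total = total, b` → b = 5; total = 17
So b = 5

Answer: 5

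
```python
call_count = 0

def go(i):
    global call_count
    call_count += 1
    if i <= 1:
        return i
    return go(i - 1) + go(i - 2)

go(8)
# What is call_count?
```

Calls(i) = 1 + Calls(i-1) + Calls(i-2); Calls(0)=Calls(1)=1. For i=8 this gives 67.

Answer: 67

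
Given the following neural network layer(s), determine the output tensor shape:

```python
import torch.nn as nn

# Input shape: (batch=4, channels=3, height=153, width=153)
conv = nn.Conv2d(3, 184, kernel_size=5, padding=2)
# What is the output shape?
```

Input: (4, 3, 153, 153) -> Output: (4, 184, 153, 153)

Answer: (4, 184, 153, 153)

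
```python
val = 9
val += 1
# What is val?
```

Trace:
`val = 9` → val = 9
`val += 1` → val = 10
So val = 10

Answer: 10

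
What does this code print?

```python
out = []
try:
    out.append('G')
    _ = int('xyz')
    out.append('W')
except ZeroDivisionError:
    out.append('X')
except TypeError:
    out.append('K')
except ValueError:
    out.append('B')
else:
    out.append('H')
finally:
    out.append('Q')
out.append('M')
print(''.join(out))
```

Execution trace: 'G' (try body) → 'B' (except ValueError) → 'Q' (finally) → 'M' (after the try/except). Output: GBQM

Answer: GBQM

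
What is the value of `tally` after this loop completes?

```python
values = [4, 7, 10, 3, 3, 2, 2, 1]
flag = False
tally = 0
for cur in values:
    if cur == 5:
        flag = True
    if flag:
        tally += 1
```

Count elements after first 5 in [4, 7, 10, 3, 3, 2, 2, 1]
`tally` takes the values: 0

Answer: 0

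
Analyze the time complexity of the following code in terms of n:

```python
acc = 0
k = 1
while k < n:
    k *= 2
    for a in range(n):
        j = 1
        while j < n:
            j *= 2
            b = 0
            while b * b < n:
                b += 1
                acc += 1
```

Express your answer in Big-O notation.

Each loop level contributes: log n × n × log n × √n. Multiplying the contributions gives O(n√n log² n).

Answer: O(n√n log² n)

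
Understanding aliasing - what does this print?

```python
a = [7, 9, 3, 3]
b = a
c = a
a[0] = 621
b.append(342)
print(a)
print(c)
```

Key concept: multiple aliases.
Step by step:
`a = [7, 9, 3, 3]` → a = [7, 9, 3, 3]
`b = a` → b = [7, 9, 3, 3] (same object as a)
`c = a` → c = [7, 9, 3, 3] (same object as a, b)
`a[0] = 621` → a = [621, 9, 3, 3] (same object as b, c); b = [621, 9, 3, 3] (same object as a, c); c = [621, 9, 3, 3] (same object as a, b)
`b.append(342)` → a = [621, 9, 3, 3, 342] (same object as b, c); b = [621, 9, 3, 3, 342] (same object as a, c); c = [621, 9, 3, 3, 342] (same object as a, b)
`print(a)` → prints [621, 9, 3, 3, 342]
`print(c)` → prints [621, 9, 3, 3, 342]

Answer:
[621, 9, 3, 3, 342]
[621, 9, 3, 3, 342]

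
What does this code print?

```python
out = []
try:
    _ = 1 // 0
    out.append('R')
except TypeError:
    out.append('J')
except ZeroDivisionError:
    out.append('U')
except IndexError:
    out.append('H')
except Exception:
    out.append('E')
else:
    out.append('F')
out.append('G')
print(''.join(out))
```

Execution trace: 'U' (except ZeroDivisionError) → 'G' (after the try/except). Output: UG

Answer: UG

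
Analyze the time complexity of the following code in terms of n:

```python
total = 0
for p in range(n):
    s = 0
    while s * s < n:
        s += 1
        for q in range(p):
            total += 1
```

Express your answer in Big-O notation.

Each loop level contributes: n × √n × n. Multiplying the contributions gives O(n^2√n).

Answer: O(n^2√n)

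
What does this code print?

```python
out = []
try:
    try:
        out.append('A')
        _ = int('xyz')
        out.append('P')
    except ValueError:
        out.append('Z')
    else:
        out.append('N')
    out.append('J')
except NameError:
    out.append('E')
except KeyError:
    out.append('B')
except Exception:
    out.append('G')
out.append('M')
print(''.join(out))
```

Execution trace: 'A' (inner try body) → 'Z' (inner except ValueError) → 'J' (try body, no exception) → 'M' (after the try/except). Output: AZJM

Answer: AZJM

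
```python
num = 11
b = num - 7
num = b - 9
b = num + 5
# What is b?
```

Trace:
`num = 11` → num = 11
`b = num - 7` → b = 4
`num = b - 9` → num = -5
`b = num + 5` → b = 0
So b = 0

Answer: 0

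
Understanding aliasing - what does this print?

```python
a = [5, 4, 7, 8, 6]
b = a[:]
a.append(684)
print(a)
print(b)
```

Key concept: slice [:] creates copy.
Step by step:
`a = [5, 4, 7, 8, 6]` → a = [5, 4, 7, 8, 6]
`b = a[:]` → b = [5, 4, 7, 8, 6]
`a.append(684)` → a = [5, 4, 7, 8, 6, 684]
`print(a)` → prints [5, 4, 7, 8, 6, 684]
`print(b)` → prints [5, 4, 7, 8, 6]

Answer:
[5, 4, 7, 8, 6, 684]
[5, 4, 7, 8, 6]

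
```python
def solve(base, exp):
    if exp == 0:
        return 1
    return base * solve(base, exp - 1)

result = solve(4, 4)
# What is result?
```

solve(4, 4) = 4 * 4 * 4 * 4 = 256

Answer: 256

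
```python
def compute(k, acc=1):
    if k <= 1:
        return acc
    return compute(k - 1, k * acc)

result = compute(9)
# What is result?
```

Accumulator trace (n, acc): (9, 1) -> (8, 9) -> (7, 72) -> (6, 504) -> (5, 3024) -> (4, 15120) -> (3, 60480) -> (2, 181440) -> (1, 362880) -> return 362880

Answer: 362880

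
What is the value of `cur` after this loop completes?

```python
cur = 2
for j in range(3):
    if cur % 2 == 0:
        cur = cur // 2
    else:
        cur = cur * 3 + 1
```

Collatz-style transformation from 2
`cur` takes the values: 2 → 1 → 4 → 2

Answer: 2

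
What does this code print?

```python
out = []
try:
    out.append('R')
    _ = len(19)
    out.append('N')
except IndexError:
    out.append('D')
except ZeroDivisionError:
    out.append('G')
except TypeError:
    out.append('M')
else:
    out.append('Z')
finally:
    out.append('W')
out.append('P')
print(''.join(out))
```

Execution trace: 'R' (try body) → 'M' (except TypeError) → 'W' (finally) → 'P' (after the try/except). Output: RMWP

Answer: RMWP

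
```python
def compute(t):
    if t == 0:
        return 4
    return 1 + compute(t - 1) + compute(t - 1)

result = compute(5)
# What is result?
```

compute(t) = 1 + 2·compute(t-1), compute(0)=4. Closed form: (4+1)·2^5 - 1 = 159.

Answer: 159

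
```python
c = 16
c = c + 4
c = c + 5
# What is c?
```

Trace:
`c = 16` → c = 16
`c = c + 4` → c = 20
`c = c + 5` → c = 25
So c = 25

Answer: 25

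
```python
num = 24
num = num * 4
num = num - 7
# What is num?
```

Trace:
`num = 24` → num = 24
`num = num * 4` → num = 96
`num = num - 7` → num = 89
So num = 89

Answer: 89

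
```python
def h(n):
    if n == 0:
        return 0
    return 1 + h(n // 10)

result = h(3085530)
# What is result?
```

Count of digits of 3085530: 7

Answer: 7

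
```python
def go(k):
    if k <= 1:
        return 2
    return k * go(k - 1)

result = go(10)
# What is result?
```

go(10) = 10 * 9 * 8 * 7 * 6 * 5 * 4 * 3 * 2 * 2 = 7257600

Answer: 7257600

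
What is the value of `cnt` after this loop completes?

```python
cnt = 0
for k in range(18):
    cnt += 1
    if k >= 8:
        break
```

Loop breaks when k reaches 8, cnt is 9
`cnt` takes the values: 0 → 1 → 2 → 3 → 4 → 5 → 6 → 7 → 8 → 9

Answer: 9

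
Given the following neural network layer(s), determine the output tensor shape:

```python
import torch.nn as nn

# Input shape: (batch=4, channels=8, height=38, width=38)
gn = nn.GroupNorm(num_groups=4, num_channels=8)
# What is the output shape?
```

Input: (4, 8, 38, 38) -> Output: (4, 8, 38, 38)

Answer: (4, 8, 38, 38)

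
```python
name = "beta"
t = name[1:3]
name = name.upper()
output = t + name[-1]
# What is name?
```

Trace:
`name = "beta"` → name = 'beta'
`t = name[1:3]` → t = 'et'
`name = name.upper()` → name = 'BETA'
`output = t + name[-1]` → output = 'etA'
So name = 'BETA'

Answer: 'BETA'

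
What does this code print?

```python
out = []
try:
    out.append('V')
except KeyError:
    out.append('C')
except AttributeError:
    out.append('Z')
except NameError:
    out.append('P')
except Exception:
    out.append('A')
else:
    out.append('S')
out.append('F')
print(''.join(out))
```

Execution trace: 'V' (try body, no exception) → 'S' (else) → 'F' (after the try/except). Output: VSF

Answer: VSF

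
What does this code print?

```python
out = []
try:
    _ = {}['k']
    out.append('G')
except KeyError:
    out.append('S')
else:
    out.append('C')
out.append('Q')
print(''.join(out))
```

Execution trace: 'S' (except KeyError) → 'Q' (after the try/except). Output: SQ

Answer: SQ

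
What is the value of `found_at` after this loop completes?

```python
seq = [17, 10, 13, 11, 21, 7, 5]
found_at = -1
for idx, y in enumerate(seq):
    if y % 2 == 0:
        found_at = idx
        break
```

First even number index in [17, 10, 13, 11, 21, 7, 5]
`found_at` takes the values: -1 → 1

Answer: 1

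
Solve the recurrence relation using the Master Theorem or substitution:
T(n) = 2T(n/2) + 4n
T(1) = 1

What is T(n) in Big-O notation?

By Master Theorem: a=2, b=2, f(n)=4n. Since log_2(2) = 1 and f(n) = Θ(n^1), Case 2 applies. T(n) = O(n log n).

Answer: O(n log n)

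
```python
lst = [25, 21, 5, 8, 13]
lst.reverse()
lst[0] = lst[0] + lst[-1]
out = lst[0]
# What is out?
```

Trace:
`lst = [25, 21, 5, 8, 13]` → lst = [25, 21, 5, 8, 13]
`lst.reverse()` → lst = [13, 8, 5, 21, 25]
`lst[0] = lst[0] + lst[-1]` → lst = [38, 8, 5, 21, 25]
`out = lst[0]` → out = 38
So out = 38

Answer: 38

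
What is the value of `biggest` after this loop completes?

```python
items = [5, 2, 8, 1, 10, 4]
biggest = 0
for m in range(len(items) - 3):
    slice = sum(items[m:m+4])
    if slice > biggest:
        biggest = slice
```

Max sum of 4-element window in [5, 2, 8, 1, 10, 4]
`biggest` takes the values: 0 → 16 → 21 → 23

Answer: 23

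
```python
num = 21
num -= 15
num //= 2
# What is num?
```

Trace:
`num = 21` → num = 21
`num -= 15` → num = 6
`num //= 2` → num = 3
So num = 3

Answer: 3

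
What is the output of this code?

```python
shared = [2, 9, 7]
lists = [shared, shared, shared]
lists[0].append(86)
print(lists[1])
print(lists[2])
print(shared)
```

Key concept: list of same reference.
Step by step:
`shared = [2, 9, 7]` → shared = [2, 9, 7]
`lists = [shared, shared, shared]` → lists = [[2, 9, 7], [2, 9, 7], [2, 9, 7]]
`lists[0].append(86)` → shared = [2, 9, 7, 86]; lists = [[2, 9, 7, 86], [2, 9, 7, 86], [2, 9, 7, 86]]
`print(lists[1])` → prints [2, 9, 7, 86]
`print(lists[2])` → prints [2, 9, 7, 86]
`print(shared)` → prints [2, 9, 7, 86]

Answer:
[2, 9, 7, 86]
[2, 9, 7, 86]
[2, 9, 7, 86]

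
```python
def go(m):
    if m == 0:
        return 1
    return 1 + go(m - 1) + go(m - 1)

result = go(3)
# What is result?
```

go(m) = 1 + 2·go(m-1), go(0)=1. Closed form: (1+1)·2^3 - 1 = 15.

Answer: 15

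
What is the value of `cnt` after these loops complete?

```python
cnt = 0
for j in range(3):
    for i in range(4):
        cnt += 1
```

3 * 4 = 12
`cnt` takes the values: 0 → 1 → 2 → 3 → 4 → 5 → 6 → 7 → 8 → 9 → 10 → 11 → 12

Answer: 12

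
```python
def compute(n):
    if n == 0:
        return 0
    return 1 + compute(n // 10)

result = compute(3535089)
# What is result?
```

Count of digits of 3535089: 7

Answer: 7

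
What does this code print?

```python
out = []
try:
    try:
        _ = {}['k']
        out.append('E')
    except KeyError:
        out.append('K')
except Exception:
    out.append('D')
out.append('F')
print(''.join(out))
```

Execution trace: 'K' (inner except KeyError) → 'F' (after the try/except). Output: KF

Answer: KF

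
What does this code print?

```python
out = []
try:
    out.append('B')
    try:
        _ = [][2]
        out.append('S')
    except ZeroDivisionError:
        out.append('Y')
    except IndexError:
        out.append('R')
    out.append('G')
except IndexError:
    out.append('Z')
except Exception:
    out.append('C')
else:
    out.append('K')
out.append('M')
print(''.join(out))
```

Execution trace: 'B' (try body) → 'R' (inner except IndexError) → 'G' (try body, no exception) → 'K' (else) → 'M' (after the try/except). Output: BRGKM

Answer: BRGKM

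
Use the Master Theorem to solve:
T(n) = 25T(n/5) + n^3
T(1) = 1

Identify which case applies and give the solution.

a=25, b=5, f(n)=n^3. log_5(25) = 2. Since c=3 > 2 and the regularity condition holds (25(n/5)^3 = (25/5^3)n^3 with 25/5^3 < 1), Case 3 applies: T(n) = Θ(f(n)) = O(n^3).

Answer: O(n^3) - Case 3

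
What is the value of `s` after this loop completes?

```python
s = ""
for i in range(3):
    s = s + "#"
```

Repeat '#' 3 times
`s` takes the values: "" → "#" → "##" → "###"

Answer: "###"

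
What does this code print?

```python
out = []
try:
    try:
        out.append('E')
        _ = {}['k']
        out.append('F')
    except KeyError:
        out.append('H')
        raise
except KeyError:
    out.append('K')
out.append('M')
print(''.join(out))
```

Execution trace: 'E' (inner try body) → 'H' (inner except KeyError) → 'K' (outer except KeyError) → 'M' (after the try/except). Output: EHKM

Answer: EHKM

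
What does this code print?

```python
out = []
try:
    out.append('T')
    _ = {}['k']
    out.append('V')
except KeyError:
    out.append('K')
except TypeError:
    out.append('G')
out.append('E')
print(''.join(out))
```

Execution trace: 'T' (try body) → 'K' (except KeyError) → 'E' (after the try/except). Output: TKE

Answer: TKE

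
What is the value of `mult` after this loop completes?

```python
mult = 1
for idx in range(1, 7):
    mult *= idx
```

6! = 720
`mult` takes the values: 1 → 2 → 6 → 24 → 120 → 720

Answer: 720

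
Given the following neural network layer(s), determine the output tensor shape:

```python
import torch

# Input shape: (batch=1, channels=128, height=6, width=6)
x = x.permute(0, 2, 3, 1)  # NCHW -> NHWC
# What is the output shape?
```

Input: (1, 128, 6, 6) -> Output: (1, 6, 6, 128)

Answer: (1, 6, 6, 128)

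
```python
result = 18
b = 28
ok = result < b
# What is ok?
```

Trace:
`result = 18` → result = 18
`b = 28` → b = 28
`ok = result < b` → ok = True
So ok = True

Answer: True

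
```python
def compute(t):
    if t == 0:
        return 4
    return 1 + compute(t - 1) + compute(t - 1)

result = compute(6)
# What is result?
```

compute(t) = 1 + 2·compute(t-1), compute(0)=4. Closed form: (4+1)·2^6 - 1 = 319.

Answer: 319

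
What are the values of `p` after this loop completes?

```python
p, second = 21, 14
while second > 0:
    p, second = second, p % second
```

GCD of 21 and 14
`p` takes the values: 21 → 14 → 7

Answer: 7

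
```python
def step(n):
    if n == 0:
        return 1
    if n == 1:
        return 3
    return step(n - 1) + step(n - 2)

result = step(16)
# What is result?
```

Build up from base cases: step(0)=1, step(1)=3, step(2)=4, step(3)=7, step(4)=11, step(5)=18, step(6)=29, ..., step(16)=3571

Answer: 3571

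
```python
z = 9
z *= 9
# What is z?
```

Trace:
`z = 9` → z = 9
`z *= 9` → z = 81
So z = 81

Answer: 81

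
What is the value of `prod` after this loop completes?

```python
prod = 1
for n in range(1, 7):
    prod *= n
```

6! = 720
`prod` takes the values: 1 → 2 → 6 → 24 → 120 → 720

Answer: 720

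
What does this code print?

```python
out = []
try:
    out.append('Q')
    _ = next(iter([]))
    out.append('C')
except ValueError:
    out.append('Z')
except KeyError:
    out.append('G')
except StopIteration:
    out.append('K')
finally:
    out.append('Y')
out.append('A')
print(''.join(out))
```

Execution trace: 'Q' (try body) → 'K' (except StopIteration) → 'Y' (finally) → 'A' (after the try/except). Output: QKYA

Answer: QKYA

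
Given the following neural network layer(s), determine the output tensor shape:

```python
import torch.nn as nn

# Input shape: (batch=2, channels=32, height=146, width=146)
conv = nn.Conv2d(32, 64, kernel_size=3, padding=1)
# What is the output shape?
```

Input: (2, 32, 146, 146) -> Output: (2, 64, 146, 146)

Answer: (2, 64, 146, 146)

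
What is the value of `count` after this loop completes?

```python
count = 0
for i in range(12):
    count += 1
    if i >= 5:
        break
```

Loop breaks when i reaches 5, count is 6
`count` takes the values: 0 → 1 → 2 → 3 → 4 → 5 → 6

Answer: 6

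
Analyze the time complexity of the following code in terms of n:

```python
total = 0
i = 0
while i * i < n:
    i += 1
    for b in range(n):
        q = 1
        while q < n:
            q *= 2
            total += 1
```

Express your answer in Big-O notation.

Each loop level contributes: √n × n × log n. Multiplying the contributions gives O(n√n log n).

Answer: O(n√n log n)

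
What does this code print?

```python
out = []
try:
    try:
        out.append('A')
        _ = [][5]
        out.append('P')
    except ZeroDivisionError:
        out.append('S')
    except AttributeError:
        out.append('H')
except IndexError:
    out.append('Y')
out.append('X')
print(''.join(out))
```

Execution trace: 'A' (try body) → 'Y' (outer except IndexError) → 'X' (after the try/except). Output: AYX

Answer: AYX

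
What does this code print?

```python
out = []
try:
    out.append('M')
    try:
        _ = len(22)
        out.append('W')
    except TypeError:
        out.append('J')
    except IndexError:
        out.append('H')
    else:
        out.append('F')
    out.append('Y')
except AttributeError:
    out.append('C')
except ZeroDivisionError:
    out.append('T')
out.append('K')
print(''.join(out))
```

Execution trace: 'M' (try body) → 'J' (inner except TypeError) → 'Y' (try body, no exception) → 'K' (after the try/except). Output: MJYK

Answer: MJYK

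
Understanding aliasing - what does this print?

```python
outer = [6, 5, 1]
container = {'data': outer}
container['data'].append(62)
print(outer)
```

Key concept: dict holds reference to list.
Step by step:
`outer = [6, 5, 1]` → outer = [6, 5, 1]
`container = {'data': outer}` → container = {'data': [6, 5, 1]}
`container['data'].append(62)` → outer = [6, 5, 1, 62]; container = {'data': [6, 5, 1, 62]}
`print(outer)` → prints [6, 5, 1, 62]

Answer: [6, 5, 1, 62]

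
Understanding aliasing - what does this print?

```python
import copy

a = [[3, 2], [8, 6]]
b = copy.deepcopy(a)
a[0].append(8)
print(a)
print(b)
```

Key concept: deep copy is fully independent.
Step by step:
`a = [[3, 2], [8, 6]]` → a = [[3, 2], [8, 6]]
`b = copy.deepcopy(a)` → b = [[3, 2], [8, 6]]
`a[0].append(8)` → a = [[3, 2, 8], [8, 6]]
`print(a)` → prints [[3, 2, 8], [8, 6]]
`print(b)` → prints [[3, 2], [8, 6]]

Answer:
[[3, 2, 8], [8, 6]]
[[3, 2], [8, 6]]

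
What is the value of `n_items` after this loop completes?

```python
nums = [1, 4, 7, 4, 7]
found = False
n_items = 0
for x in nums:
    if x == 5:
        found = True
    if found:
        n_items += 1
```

Count elements after first 5 in [1, 4, 7, 4, 7]
`n_items` takes the values: 0

Answer: 0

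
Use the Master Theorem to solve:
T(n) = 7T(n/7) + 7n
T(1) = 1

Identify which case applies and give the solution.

a=7, b=7, f(n)=7n. log_7(7) = 1. Since c=1 = 1, Case 2 applies: T(n) = Θ(n^log_b(a) · log n) = O(n log n).

Answer: O(n log n) - Case 2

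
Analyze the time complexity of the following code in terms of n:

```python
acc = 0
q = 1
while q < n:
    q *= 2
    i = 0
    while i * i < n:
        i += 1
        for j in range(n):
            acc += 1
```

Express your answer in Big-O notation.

Each loop level contributes: log n × √n × n. Multiplying the contributions gives O(n√n log n).

Answer: O(n√n log n)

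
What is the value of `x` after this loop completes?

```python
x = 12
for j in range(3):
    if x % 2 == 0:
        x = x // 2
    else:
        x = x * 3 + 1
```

Collatz-style transformation from 12
`x` takes the values: 12 → 6 → 3 → 10

Answer: 10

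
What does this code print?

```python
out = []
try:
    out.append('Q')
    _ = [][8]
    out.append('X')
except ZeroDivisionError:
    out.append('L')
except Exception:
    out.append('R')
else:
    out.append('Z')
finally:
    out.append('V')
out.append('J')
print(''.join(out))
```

Execution trace: 'Q' (try body) → 'R' (except Exception) → 'V' (finally) → 'J' (after the try/except). Output: QRVJ

Answer: QRVJ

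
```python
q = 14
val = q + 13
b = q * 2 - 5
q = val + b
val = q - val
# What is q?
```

Trace:
`q = 14` → q = 14
`val = q + 13` → val = 27
`b = q * 2 - 5` → b = 23
`q = val + b` → q = 50
`val = q - val` → val = 23
So q = 50

Answer: 50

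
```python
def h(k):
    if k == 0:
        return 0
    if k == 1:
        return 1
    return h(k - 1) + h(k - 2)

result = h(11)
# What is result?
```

Build up from base cases: h(0)=0, h(1)=1, h(2)=1, h(3)=2, h(4)=3, h(5)=5, h(6)=8, ..., h(11)=89

Answer: 89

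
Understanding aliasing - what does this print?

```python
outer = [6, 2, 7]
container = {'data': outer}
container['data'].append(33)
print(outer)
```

Key concept: dict holds reference to list.
Step by step:
`outer = [6, 2, 7]` → outer = [6, 2, 7]
`container = {'data': outer}` → container = {'data': [6, 2, 7]}
`container['data'].append(33)` → outer = [6, 2, 7, 33]; container = {'data': [6, 2, 7, 33]}
`print(outer)` → prints [6, 2, 7, 33]

Answer: [6, 2, 7, 33]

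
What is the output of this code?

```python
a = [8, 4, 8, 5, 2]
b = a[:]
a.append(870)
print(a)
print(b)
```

Key concept: slice [:] creates copy.
Step by step:
`a = [8, 4, 8, 5, 2]` → a = [8, 4, 8, 5, 2]
`b = a[:]` → b = [8, 4, 8, 5, 2]
`a.append(870)` → a = [8, 4, 8, 5, 2, 870]
`print(a)` → prints [8, 4, 8, 5, 2, 870]
`print(b)` → prints [8, 4, 8, 5, 2]

Answer:
[8, 4, 8, 5, 2, 870]
[8, 4, 8, 5, 2]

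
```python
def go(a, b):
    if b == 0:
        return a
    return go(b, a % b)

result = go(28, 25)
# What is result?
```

go(28, 25) -> go(25, 3) -> go(3, 1) -> go(1, 0) -> 1

Answer: 1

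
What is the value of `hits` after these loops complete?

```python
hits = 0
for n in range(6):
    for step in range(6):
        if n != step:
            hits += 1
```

6² - 6 (exclude diagonal)
`hits` takes the values: 0 → 1 → 2 → 3 → 4 → 5 → 6 → 7 → 8 → 9 → 10 → 11 → 12 → 13 → 14 → 15 → 16 → 17 → 18 → 19 → 20 → 21 → 22 → 23 → 24 → 25 → 26 → 27 → 28 → 29 → 30

Answer: 30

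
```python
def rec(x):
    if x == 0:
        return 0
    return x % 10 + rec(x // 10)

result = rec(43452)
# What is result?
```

Sum of digits of 43452: 2 + 5 + 4 + 3 + 4 = 18

Answer: 18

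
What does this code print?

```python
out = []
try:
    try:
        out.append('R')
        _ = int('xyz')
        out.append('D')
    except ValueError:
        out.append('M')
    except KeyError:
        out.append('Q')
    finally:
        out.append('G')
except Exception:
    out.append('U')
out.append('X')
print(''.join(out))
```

Execution trace: 'R' (inner try body) → 'M' (inner except ValueError) → 'G' (inner finally) → 'X' (after the try/except). Output: RMGX

Answer: RMGX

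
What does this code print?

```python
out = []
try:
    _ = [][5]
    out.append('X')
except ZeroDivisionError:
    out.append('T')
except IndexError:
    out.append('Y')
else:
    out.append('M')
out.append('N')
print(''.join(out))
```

Execution trace: 'Y' (except IndexError) → 'N' (after the try/except). Output: YN

Answer: YN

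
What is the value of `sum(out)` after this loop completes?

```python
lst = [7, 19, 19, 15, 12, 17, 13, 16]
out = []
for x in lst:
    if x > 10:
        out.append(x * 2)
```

Sum of doubled values > 10
`out` takes the values: [] → [38] → [38, 38] → [38, 38, 30] → [38, 38, 30, 24] → [38, 38, 30, 24, 34] → [38, 38, 30, 24, 34, 26] → [38, 38, 30, 24, 34, 26, 32]
So `sum(out)` = 222

Answer: 222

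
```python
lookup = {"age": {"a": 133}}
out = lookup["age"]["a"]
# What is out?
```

Trace:
`lookup = {"age": {"a": 133}}` → lookup = {'age': {'a': 133}}
`out = lookup["age"]["a"]` → out = 133
So out = 133

Answer: 133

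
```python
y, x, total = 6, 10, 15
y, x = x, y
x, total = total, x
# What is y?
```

Trace:
`y, x, total = 6, 10, 15` → y = 6; x = 10; total = 15
`y, x = x, y` → y = 10; x = 6
`x, total = total, x` → x = 15; total = 6
So y = 10

Answer: 10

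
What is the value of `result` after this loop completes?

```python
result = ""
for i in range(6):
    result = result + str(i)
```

Concatenate digits 0 to 5
`result` takes the values: "" → "0" → "01" → "012" → "0123" → "01234" → "012345"

Answer: "012345"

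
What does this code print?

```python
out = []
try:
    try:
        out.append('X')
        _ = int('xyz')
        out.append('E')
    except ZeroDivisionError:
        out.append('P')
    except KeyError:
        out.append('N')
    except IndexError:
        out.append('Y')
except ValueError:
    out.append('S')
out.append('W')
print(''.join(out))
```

Execution trace: 'X' (try body) → 'S' (outer except ValueError) → 'W' (after the try/except). Output: XSW

Answer: XSW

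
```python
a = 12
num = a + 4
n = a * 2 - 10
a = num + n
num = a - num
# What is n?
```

Trace:
`a = 12` → a = 12
`num = a + 4` → num = 16
`n = a * 2 - 10` → n = 14
`a = num + n` → a = 30
`num = a - num` → num = 14
So n = 14

Answer: 14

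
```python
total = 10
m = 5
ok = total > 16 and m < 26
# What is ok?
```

Trace:
`total = 10` → total = 10
`m = 5` → m = 5
`ok = total > 16 and m < 26` → ok = False
So ok = False

Answer: False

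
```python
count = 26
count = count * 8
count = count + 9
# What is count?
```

Trace:
`count = 26` → count = 26
`count = count * 8` → count = 208
`count = count + 9` → count = 217
So count = 217

Answer: 217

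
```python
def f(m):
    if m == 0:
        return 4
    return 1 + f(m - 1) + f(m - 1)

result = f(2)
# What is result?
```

f(m) = 1 + 2·f(m-1), f(0)=4. Closed form: (4+1)·2^2 - 1 = 19.

Answer: 19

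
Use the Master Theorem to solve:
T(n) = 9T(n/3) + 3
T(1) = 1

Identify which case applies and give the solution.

a=9, b=3, f(n)=3. log_3(9) = 2. Since c=0 < 2, Case 1 applies: T(n) = Θ(n^log_b(a)) = O(n^2).

Answer: O(n^2) - Case 1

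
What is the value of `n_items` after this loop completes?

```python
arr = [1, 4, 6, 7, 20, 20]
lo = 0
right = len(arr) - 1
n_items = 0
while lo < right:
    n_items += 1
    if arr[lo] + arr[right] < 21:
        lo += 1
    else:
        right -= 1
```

Steps to find pair summing to 21
`n_items` takes the values: 0 → 1 → 2 → 3 → 4 → 5

Answer: 5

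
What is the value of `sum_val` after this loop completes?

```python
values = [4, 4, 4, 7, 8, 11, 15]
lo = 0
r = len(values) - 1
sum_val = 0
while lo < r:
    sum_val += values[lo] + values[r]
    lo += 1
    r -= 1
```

Sum of pairs from ends
`sum_val` takes the values: 0 → 19 → 34 → 46

Answer: 46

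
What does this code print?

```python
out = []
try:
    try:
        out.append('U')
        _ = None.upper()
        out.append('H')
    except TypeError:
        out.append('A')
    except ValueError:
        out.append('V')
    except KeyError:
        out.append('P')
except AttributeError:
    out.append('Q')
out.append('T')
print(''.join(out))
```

Execution trace: 'U' (try body) → 'Q' (outer except AttributeError) → 'T' (after the try/except). Output: UQT

Answer: UQT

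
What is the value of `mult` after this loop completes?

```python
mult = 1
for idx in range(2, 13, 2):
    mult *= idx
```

Product of even numbers 2 to 12
`mult` takes the values: 1 → 2 → 8 → 48 → 384 → 3840 → 46080

Answer: 46080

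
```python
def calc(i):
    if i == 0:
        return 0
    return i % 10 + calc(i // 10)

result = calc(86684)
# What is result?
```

Sum of digits of 86684: 4 + 8 + 6 + 6 + 8 = 32

Answer: 32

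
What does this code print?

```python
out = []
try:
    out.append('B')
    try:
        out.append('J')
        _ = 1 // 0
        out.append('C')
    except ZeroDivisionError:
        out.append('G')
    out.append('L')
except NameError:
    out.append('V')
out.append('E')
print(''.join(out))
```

Execution trace: 'B' (try body) → 'J' (inner try body) → 'G' (inner except ZeroDivisionError) → 'L' (try body, no exception) → 'E' (after the try/except). Output: BJGLE

Answer: BJGLE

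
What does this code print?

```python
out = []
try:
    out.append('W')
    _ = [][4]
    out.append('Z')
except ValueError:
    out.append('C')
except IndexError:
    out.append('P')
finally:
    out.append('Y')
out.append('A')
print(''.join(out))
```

Execution trace: 'W' (try body) → 'P' (except IndexError) → 'Y' (finally) → 'A' (after the try/except). Output: WPYA

Answer: WPYA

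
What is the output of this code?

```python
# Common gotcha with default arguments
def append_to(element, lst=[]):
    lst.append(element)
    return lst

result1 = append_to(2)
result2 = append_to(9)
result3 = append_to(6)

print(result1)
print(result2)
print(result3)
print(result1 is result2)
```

Key concept: mutable default argument gotcha.
Step by step:
`result1 = append_to(2)` → result1 = [2]
`result2 = append_to(9)` → result1 = [2, 9] (same object as result2); result2 = [2, 9] (same object as result1)
`result3 = append_to(6)` → result1 = [2, 9, 6] (same object as result2, result3); result2 = [2, 9, 6] (same object as result1, result3); result3 = [2, 9, 6] (same object as result1, result2)
`print(result1)` → prints [2, 9, 6]
`print(result2)` → prints [2, 9, 6]
`print(result3)` → prints [2, 9, 6]
`print(result1 is result2)` → prints True

Answer:
[2, 9, 6]
[2, 9, 6]
[2, 9, 6]
True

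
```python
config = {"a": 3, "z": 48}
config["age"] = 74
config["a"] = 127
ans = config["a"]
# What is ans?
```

Trace:
`config = {"a": 3, "z": 48}` → config = {'a': 3, 'z': 48}
`config["age"] = 74` → config = {'a': 3, 'z': 48, 'age': 74}
`config["a"] = 127` → config = {'a': 127, 'z': 48, 'age': 74}
`ans = config["a"]` → ans = 127
So ans = 127

Answer: 127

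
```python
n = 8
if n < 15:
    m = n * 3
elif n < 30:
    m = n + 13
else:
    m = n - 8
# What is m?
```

Trace:
`n = 8` → n = 8
`if n < 15: ...` → n < 15 is True → m = 24
So m = 24

Answer: 24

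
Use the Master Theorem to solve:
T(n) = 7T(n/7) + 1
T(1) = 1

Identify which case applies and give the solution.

a=7, b=7, f(n)=1. log_7(7) = 1. Since c=0 < 1, Case 1 applies: T(n) = Θ(n^log_b(a)) = O(n).

Answer: O(n) - Case 1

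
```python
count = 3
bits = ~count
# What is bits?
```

Trace:
`count = 3` → count = 3
`bits = ~count` → bits = -4
So bits = -4

Answer: -4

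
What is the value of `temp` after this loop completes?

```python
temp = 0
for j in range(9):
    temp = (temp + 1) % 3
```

Increment mod 3, 9 times = 0
`temp` takes the values: 0 → 1 → 2 → 0 → 1 → 2 → 0 → 1 → 2 → 0

Answer: 0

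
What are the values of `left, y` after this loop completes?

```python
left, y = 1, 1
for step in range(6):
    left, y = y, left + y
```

Fibonacci: after 6 iterations
`left, y` takes the values: (1, 1) → (1, 2) → (2, 3) → (3, 5) → (5, 8) → (8, 13) → (13, 21)

Answer: 13, 21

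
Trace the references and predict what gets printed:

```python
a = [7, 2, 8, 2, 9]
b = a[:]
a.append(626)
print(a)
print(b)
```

Key concept: slice [:] creates copy.
Step by step:
`a = [7, 2, 8, 2, 9]` → a = [7, 2, 8, 2, 9]
`b = a[:]` → b = [7, 2, 8, 2, 9]
`a.append(626)` → a = [7, 2, 8, 2, 9, 626]
`print(a)` → prints [7, 2, 8, 2, 9, 626]
`print(b)` → prints [7, 2, 8, 2, 9]

Answer:
[7, 2, 8, 2, 9, 626]
[7, 2, 8, 2, 9]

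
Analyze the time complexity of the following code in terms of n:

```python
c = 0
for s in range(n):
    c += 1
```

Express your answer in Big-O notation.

Each loop level contributes: n. Multiplying the contributions gives O(n).

Answer: O(n)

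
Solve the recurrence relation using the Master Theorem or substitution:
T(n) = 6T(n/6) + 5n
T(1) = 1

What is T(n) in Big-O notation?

By Master Theorem: a=6, b=6, f(n)=5n. Since log_6(6) = 1 and f(n) = Θ(n^1), Case 2 applies. T(n) = O(n log n).

Answer: O(n log n)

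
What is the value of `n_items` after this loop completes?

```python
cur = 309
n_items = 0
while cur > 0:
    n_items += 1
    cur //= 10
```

Count digits by repeated division by 10
`n_items` takes the values: 0 → 1 → 2 → 3

Answer: 3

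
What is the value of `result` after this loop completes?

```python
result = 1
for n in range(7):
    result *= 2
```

2^7 = 128
`result` takes the values: 1 → 2 → 4 → 8 → 16 → 32 → 64 → 128

Answer: 128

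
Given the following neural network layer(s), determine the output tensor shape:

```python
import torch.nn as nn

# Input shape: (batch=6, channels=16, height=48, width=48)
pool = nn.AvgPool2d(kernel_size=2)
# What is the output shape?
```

Input: (6, 16, 48, 48) -> Output: (6, 16, 24, 24)

Answer: (6, 16, 24, 24)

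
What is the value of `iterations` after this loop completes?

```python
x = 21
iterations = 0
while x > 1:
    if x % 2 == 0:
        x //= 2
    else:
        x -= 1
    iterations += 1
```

Steps to reduce 21 to 1
`iterations` takes the values: 0 → 1 → 2 → 3 → 4 → 5 → 6

Answer: 6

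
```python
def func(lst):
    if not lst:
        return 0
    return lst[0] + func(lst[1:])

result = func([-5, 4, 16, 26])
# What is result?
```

(-5) + 4 + 16 + 26 + 0 = 41

Answer: 41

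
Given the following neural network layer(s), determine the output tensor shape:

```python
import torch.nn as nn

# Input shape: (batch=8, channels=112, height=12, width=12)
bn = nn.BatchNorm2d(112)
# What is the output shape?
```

Input: (8, 112, 12, 12) -> Output: (8, 112, 12, 12)

Answer: (8, 112, 12, 12)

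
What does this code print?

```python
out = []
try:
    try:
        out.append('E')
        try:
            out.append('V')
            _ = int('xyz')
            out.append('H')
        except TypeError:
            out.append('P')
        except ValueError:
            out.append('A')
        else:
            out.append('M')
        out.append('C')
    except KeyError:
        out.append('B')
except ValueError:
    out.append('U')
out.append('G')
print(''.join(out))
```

Execution trace: 'E' (try body) → 'V' (inner try body) → 'A' (inner except ValueError) → 'C' (try body, no exception) → 'G' (after the try/except). Output: EVACG

Answer: EVACG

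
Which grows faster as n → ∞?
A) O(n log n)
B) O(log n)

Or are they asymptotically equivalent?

O(n log n) vs O(log n): Higher order terms dominate.

Answer: A) O(n log n) grows faster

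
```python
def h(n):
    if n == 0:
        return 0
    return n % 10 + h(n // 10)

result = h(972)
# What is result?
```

Sum of digits of 972: 2 + 7 + 9 = 18

Answer: 18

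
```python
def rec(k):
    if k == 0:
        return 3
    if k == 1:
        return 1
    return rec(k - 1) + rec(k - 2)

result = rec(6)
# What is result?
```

Build up from base cases: rec(0)=3, rec(1)=1, rec(2)=4, rec(3)=5, rec(4)=9, rec(5)=14, rec(6)=23

Answer: 23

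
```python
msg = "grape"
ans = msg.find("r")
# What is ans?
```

Trace:
`msg = "grape"` → msg = 'grape'
`ans = msg.find("r")` → ans = 1
So ans = 1

Answer: 1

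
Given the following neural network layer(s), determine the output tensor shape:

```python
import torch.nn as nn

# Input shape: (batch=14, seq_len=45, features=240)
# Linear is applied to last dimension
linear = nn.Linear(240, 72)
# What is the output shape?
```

Input: (14, 45, 240) -> Output: (14, 45, 72)

Answer: (14, 45, 72)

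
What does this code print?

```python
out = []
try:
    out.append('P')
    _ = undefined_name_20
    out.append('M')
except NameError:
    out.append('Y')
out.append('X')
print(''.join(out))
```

Execution trace: 'P' (try body) → 'Y' (except NameError) → 'X' (after the try/except). Output: PYX

Answer: PYX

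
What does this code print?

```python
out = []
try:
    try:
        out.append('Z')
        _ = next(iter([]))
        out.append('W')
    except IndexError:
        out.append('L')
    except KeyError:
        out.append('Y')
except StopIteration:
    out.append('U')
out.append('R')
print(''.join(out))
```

Execution trace: 'Z' (try body) → 'U' (outer except StopIteration) → 'R' (after the try/except). Output: ZUR

Answer: ZUR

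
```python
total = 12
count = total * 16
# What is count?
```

Trace:
`total = 12` → total = 12
`count = total * 16` → count = 192
So count = 192

Answer: 192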